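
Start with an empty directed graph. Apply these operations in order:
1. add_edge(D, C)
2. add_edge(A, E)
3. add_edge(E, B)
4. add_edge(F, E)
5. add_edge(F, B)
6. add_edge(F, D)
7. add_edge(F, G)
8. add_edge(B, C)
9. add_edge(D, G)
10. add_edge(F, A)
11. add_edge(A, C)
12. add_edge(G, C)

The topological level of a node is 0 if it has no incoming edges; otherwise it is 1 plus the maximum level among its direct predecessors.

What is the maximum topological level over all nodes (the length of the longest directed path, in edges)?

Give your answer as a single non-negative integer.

Op 1: add_edge(D, C). Edges now: 1
Op 2: add_edge(A, E). Edges now: 2
Op 3: add_edge(E, B). Edges now: 3
Op 4: add_edge(F, E). Edges now: 4
Op 5: add_edge(F, B). Edges now: 5
Op 6: add_edge(F, D). Edges now: 6
Op 7: add_edge(F, G). Edges now: 7
Op 8: add_edge(B, C). Edges now: 8
Op 9: add_edge(D, G). Edges now: 9
Op 10: add_edge(F, A). Edges now: 10
Op 11: add_edge(A, C). Edges now: 11
Op 12: add_edge(G, C). Edges now: 12
Compute levels (Kahn BFS):
  sources (in-degree 0): F
  process F: level=0
    F->A: in-degree(A)=0, level(A)=1, enqueue
    F->B: in-degree(B)=1, level(B)>=1
    F->D: in-degree(D)=0, level(D)=1, enqueue
    F->E: in-degree(E)=1, level(E)>=1
    F->G: in-degree(G)=1, level(G)>=1
  process A: level=1
    A->C: in-degree(C)=3, level(C)>=2
    A->E: in-degree(E)=0, level(E)=2, enqueue
  process D: level=1
    D->C: in-degree(C)=2, level(C)>=2
    D->G: in-degree(G)=0, level(G)=2, enqueue
  process E: level=2
    E->B: in-degree(B)=0, level(B)=3, enqueue
  process G: level=2
    G->C: in-degree(C)=1, level(C)>=3
  process B: level=3
    B->C: in-degree(C)=0, level(C)=4, enqueue
  process C: level=4
All levels: A:1, B:3, C:4, D:1, E:2, F:0, G:2
max level = 4

Answer: 4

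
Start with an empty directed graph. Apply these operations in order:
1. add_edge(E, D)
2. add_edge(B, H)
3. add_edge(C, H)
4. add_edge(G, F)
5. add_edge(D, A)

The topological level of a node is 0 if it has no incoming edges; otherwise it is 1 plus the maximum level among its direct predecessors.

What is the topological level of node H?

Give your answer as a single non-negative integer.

Answer: 1

Derivation:
Op 1: add_edge(E, D). Edges now: 1
Op 2: add_edge(B, H). Edges now: 2
Op 3: add_edge(C, H). Edges now: 3
Op 4: add_edge(G, F). Edges now: 4
Op 5: add_edge(D, A). Edges now: 5
Compute levels (Kahn BFS):
  sources (in-degree 0): B, C, E, G
  process B: level=0
    B->H: in-degree(H)=1, level(H)>=1
  process C: level=0
    C->H: in-degree(H)=0, level(H)=1, enqueue
  process E: level=0
    E->D: in-degree(D)=0, level(D)=1, enqueue
  process G: level=0
    G->F: in-degree(F)=0, level(F)=1, enqueue
  process H: level=1
  process D: level=1
    D->A: in-degree(A)=0, level(A)=2, enqueue
  process F: level=1
  process A: level=2
All levels: A:2, B:0, C:0, D:1, E:0, F:1, G:0, H:1
level(H) = 1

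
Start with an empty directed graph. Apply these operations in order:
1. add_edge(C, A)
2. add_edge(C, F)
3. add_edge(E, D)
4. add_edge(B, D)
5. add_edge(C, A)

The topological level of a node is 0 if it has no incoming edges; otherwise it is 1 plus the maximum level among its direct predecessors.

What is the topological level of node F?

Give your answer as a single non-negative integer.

Answer: 1

Derivation:
Op 1: add_edge(C, A). Edges now: 1
Op 2: add_edge(C, F). Edges now: 2
Op 3: add_edge(E, D). Edges now: 3
Op 4: add_edge(B, D). Edges now: 4
Op 5: add_edge(C, A) (duplicate, no change). Edges now: 4
Compute levels (Kahn BFS):
  sources (in-degree 0): B, C, E
  process B: level=0
    B->D: in-degree(D)=1, level(D)>=1
  process C: level=0
    C->A: in-degree(A)=0, level(A)=1, enqueue
    C->F: in-degree(F)=0, level(F)=1, enqueue
  process E: level=0
    E->D: in-degree(D)=0, level(D)=1, enqueue
  process A: level=1
  process F: level=1
  process D: level=1
All levels: A:1, B:0, C:0, D:1, E:0, F:1
level(F) = 1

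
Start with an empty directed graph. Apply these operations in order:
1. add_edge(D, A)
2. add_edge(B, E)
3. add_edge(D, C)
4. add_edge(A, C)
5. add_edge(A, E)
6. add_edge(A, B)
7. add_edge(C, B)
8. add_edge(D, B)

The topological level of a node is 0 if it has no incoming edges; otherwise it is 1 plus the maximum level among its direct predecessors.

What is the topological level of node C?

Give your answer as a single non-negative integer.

Answer: 2

Derivation:
Op 1: add_edge(D, A). Edges now: 1
Op 2: add_edge(B, E). Edges now: 2
Op 3: add_edge(D, C). Edges now: 3
Op 4: add_edge(A, C). Edges now: 4
Op 5: add_edge(A, E). Edges now: 5
Op 6: add_edge(A, B). Edges now: 6
Op 7: add_edge(C, B). Edges now: 7
Op 8: add_edge(D, B). Edges now: 8
Compute levels (Kahn BFS):
  sources (in-degree 0): D
  process D: level=0
    D->A: in-degree(A)=0, level(A)=1, enqueue
    D->B: in-degree(B)=2, level(B)>=1
    D->C: in-degree(C)=1, level(C)>=1
  process A: level=1
    A->B: in-degree(B)=1, level(B)>=2
    A->C: in-degree(C)=0, level(C)=2, enqueue
    A->E: in-degree(E)=1, level(E)>=2
  process C: level=2
    C->B: in-degree(B)=0, level(B)=3, enqueue
  process B: level=3
    B->E: in-degree(E)=0, level(E)=4, enqueue
  process E: level=4
All levels: A:1, B:3, C:2, D:0, E:4
level(C) = 2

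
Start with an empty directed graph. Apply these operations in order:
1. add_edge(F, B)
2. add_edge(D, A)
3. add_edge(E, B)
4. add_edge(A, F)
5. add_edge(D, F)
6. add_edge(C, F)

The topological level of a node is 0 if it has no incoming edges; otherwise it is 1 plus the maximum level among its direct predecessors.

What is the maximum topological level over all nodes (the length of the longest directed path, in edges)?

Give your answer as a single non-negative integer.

Answer: 3

Derivation:
Op 1: add_edge(F, B). Edges now: 1
Op 2: add_edge(D, A). Edges now: 2
Op 3: add_edge(E, B). Edges now: 3
Op 4: add_edge(A, F). Edges now: 4
Op 5: add_edge(D, F). Edges now: 5
Op 6: add_edge(C, F). Edges now: 6
Compute levels (Kahn BFS):
  sources (in-degree 0): C, D, E
  process C: level=0
    C->F: in-degree(F)=2, level(F)>=1
  process D: level=0
    D->A: in-degree(A)=0, level(A)=1, enqueue
    D->F: in-degree(F)=1, level(F)>=1
  process E: level=0
    E->B: in-degree(B)=1, level(B)>=1
  process A: level=1
    A->F: in-degree(F)=0, level(F)=2, enqueue
  process F: level=2
    F->B: in-degree(B)=0, level(B)=3, enqueue
  process B: level=3
All levels: A:1, B:3, C:0, D:0, E:0, F:2
max level = 3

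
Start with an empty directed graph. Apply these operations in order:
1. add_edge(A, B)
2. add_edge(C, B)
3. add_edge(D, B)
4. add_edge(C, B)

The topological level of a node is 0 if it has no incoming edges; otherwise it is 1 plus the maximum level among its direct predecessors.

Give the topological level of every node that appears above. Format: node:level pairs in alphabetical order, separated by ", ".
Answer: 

Answer: A:0, B:1, C:0, D:0

Derivation:
Op 1: add_edge(A, B). Edges now: 1
Op 2: add_edge(C, B). Edges now: 2
Op 3: add_edge(D, B). Edges now: 3
Op 4: add_edge(C, B) (duplicate, no change). Edges now: 3
Compute levels (Kahn BFS):
  sources (in-degree 0): A, C, D
  process A: level=0
    A->B: in-degree(B)=2, level(B)>=1
  process C: level=0
    C->B: in-degree(B)=1, level(B)>=1
  process D: level=0
    D->B: in-degree(B)=0, level(B)=1, enqueue
  process B: level=1
All levels: A:0, B:1, C:0, D:0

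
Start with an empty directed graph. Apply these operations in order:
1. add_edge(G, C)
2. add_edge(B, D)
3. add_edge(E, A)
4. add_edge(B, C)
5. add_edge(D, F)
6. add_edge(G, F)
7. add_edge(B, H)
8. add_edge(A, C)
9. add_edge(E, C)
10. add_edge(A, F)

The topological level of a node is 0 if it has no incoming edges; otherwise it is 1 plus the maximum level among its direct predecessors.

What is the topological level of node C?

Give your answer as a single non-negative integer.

Answer: 2

Derivation:
Op 1: add_edge(G, C). Edges now: 1
Op 2: add_edge(B, D). Edges now: 2
Op 3: add_edge(E, A). Edges now: 3
Op 4: add_edge(B, C). Edges now: 4
Op 5: add_edge(D, F). Edges now: 5
Op 6: add_edge(G, F). Edges now: 6
Op 7: add_edge(B, H). Edges now: 7
Op 8: add_edge(A, C). Edges now: 8
Op 9: add_edge(E, C). Edges now: 9
Op 10: add_edge(A, F). Edges now: 10
Compute levels (Kahn BFS):
  sources (in-degree 0): B, E, G
  process B: level=0
    B->C: in-degree(C)=3, level(C)>=1
    B->D: in-degree(D)=0, level(D)=1, enqueue
    B->H: in-degree(H)=0, level(H)=1, enqueue
  process E: level=0
    E->A: in-degree(A)=0, level(A)=1, enqueue
    E->C: in-degree(C)=2, level(C)>=1
  process G: level=0
    G->C: in-degree(C)=1, level(C)>=1
    G->F: in-degree(F)=2, level(F)>=1
  process D: level=1
    D->F: in-degree(F)=1, level(F)>=2
  process H: level=1
  process A: level=1
    A->C: in-degree(C)=0, level(C)=2, enqueue
    A->F: in-degree(F)=0, level(F)=2, enqueue
  process C: level=2
  process F: level=2
All levels: A:1, B:0, C:2, D:1, E:0, F:2, G:0, H:1
level(C) = 2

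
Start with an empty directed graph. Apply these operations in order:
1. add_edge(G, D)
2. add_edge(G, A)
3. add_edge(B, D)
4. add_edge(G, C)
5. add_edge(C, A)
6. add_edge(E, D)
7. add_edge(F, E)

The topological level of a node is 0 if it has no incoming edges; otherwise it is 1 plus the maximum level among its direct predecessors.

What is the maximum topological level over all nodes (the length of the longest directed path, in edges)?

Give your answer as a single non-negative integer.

Answer: 2

Derivation:
Op 1: add_edge(G, D). Edges now: 1
Op 2: add_edge(G, A). Edges now: 2
Op 3: add_edge(B, D). Edges now: 3
Op 4: add_edge(G, C). Edges now: 4
Op 5: add_edge(C, A). Edges now: 5
Op 6: add_edge(E, D). Edges now: 6
Op 7: add_edge(F, E). Edges now: 7
Compute levels (Kahn BFS):
  sources (in-degree 0): B, F, G
  process B: level=0
    B->D: in-degree(D)=2, level(D)>=1
  process F: level=0
    F->E: in-degree(E)=0, level(E)=1, enqueue
  process G: level=0
    G->A: in-degree(A)=1, level(A)>=1
    G->C: in-degree(C)=0, level(C)=1, enqueue
    G->D: in-degree(D)=1, level(D)>=1
  process E: level=1
    E->D: in-degree(D)=0, level(D)=2, enqueue
  process C: level=1
    C->A: in-degree(A)=0, level(A)=2, enqueue
  process D: level=2
  process A: level=2
All levels: A:2, B:0, C:1, D:2, E:1, F:0, G:0
max level = 2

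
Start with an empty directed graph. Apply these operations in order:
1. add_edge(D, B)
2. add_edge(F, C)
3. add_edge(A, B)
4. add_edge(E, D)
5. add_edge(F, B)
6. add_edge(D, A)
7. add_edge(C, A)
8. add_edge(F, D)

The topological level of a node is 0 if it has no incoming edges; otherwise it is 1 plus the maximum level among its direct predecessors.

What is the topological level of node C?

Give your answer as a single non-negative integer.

Answer: 1

Derivation:
Op 1: add_edge(D, B). Edges now: 1
Op 2: add_edge(F, C). Edges now: 2
Op 3: add_edge(A, B). Edges now: 3
Op 4: add_edge(E, D). Edges now: 4
Op 5: add_edge(F, B). Edges now: 5
Op 6: add_edge(D, A). Edges now: 6
Op 7: add_edge(C, A). Edges now: 7
Op 8: add_edge(F, D). Edges now: 8
Compute levels (Kahn BFS):
  sources (in-degree 0): E, F
  process E: level=0
    E->D: in-degree(D)=1, level(D)>=1
  process F: level=0
    F->B: in-degree(B)=2, level(B)>=1
    F->C: in-degree(C)=0, level(C)=1, enqueue
    F->D: in-degree(D)=0, level(D)=1, enqueue
  process C: level=1
    C->A: in-degree(A)=1, level(A)>=2
  process D: level=1
    D->A: in-degree(A)=0, level(A)=2, enqueue
    D->B: in-degree(B)=1, level(B)>=2
  process A: level=2
    A->B: in-degree(B)=0, level(B)=3, enqueue
  process B: level=3
All levels: A:2, B:3, C:1, D:1, E:0, F:0
level(C) = 1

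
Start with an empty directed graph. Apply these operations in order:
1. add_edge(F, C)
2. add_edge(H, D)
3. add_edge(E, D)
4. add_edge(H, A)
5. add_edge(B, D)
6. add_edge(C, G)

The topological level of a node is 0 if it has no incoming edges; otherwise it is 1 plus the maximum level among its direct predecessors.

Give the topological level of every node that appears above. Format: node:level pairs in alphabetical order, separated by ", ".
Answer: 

Op 1: add_edge(F, C). Edges now: 1
Op 2: add_edge(H, D). Edges now: 2
Op 3: add_edge(E, D). Edges now: 3
Op 4: add_edge(H, A). Edges now: 4
Op 5: add_edge(B, D). Edges now: 5
Op 6: add_edge(C, G). Edges now: 6
Compute levels (Kahn BFS):
  sources (in-degree 0): B, E, F, H
  process B: level=0
    B->D: in-degree(D)=2, level(D)>=1
  process E: level=0
    E->D: in-degree(D)=1, level(D)>=1
  process F: level=0
    F->C: in-degree(C)=0, level(C)=1, enqueue
  process H: level=0
    H->A: in-degree(A)=0, level(A)=1, enqueue
    H->D: in-degree(D)=0, level(D)=1, enqueue
  process C: level=1
    C->G: in-degree(G)=0, level(G)=2, enqueue
  process A: level=1
  process D: level=1
  process G: level=2
All levels: A:1, B:0, C:1, D:1, E:0, F:0, G:2, H:0

Answer: A:1, B:0, C:1, D:1, E:0, F:0, G:2, H:0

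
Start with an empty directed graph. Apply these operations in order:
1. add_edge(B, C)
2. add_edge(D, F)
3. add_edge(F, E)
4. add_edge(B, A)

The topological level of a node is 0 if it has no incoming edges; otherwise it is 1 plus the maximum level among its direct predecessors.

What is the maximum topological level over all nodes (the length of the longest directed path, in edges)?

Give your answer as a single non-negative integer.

Op 1: add_edge(B, C). Edges now: 1
Op 2: add_edge(D, F). Edges now: 2
Op 3: add_edge(F, E). Edges now: 3
Op 4: add_edge(B, A). Edges now: 4
Compute levels (Kahn BFS):
  sources (in-degree 0): B, D
  process B: level=0
    B->A: in-degree(A)=0, level(A)=1, enqueue
    B->C: in-degree(C)=0, level(C)=1, enqueue
  process D: level=0
    D->F: in-degree(F)=0, level(F)=1, enqueue
  process A: level=1
  process C: level=1
  process F: level=1
    F->E: in-degree(E)=0, level(E)=2, enqueue
  process E: level=2
All levels: A:1, B:0, C:1, D:0, E:2, F:1
max level = 2

Answer: 2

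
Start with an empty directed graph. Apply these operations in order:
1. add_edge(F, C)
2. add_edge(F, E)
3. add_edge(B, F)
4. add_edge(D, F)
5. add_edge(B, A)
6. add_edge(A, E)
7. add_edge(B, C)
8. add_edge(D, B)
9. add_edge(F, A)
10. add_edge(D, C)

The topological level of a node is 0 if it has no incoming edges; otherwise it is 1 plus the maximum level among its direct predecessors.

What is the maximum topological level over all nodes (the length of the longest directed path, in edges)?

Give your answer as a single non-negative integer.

Answer: 4

Derivation:
Op 1: add_edge(F, C). Edges now: 1
Op 2: add_edge(F, E). Edges now: 2
Op 3: add_edge(B, F). Edges now: 3
Op 4: add_edge(D, F). Edges now: 4
Op 5: add_edge(B, A). Edges now: 5
Op 6: add_edge(A, E). Edges now: 6
Op 7: add_edge(B, C). Edges now: 7
Op 8: add_edge(D, B). Edges now: 8
Op 9: add_edge(F, A). Edges now: 9
Op 10: add_edge(D, C). Edges now: 10
Compute levels (Kahn BFS):
  sources (in-degree 0): D
  process D: level=0
    D->B: in-degree(B)=0, level(B)=1, enqueue
    D->C: in-degree(C)=2, level(C)>=1
    D->F: in-degree(F)=1, level(F)>=1
  process B: level=1
    B->A: in-degree(A)=1, level(A)>=2
    B->C: in-degree(C)=1, level(C)>=2
    B->F: in-degree(F)=0, level(F)=2, enqueue
  process F: level=2
    F->A: in-degree(A)=0, level(A)=3, enqueue
    F->C: in-degree(C)=0, level(C)=3, enqueue
    F->E: in-degree(E)=1, level(E)>=3
  process A: level=3
    A->E: in-degree(E)=0, level(E)=4, enqueue
  process C: level=3
  process E: level=4
All levels: A:3, B:1, C:3, D:0, E:4, F:2
max level = 4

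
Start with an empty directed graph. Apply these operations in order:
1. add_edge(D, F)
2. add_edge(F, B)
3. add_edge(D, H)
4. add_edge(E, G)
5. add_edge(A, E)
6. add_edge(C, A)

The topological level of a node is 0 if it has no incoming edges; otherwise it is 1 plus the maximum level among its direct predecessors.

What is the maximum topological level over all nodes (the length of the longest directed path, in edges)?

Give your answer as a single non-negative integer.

Op 1: add_edge(D, F). Edges now: 1
Op 2: add_edge(F, B). Edges now: 2
Op 3: add_edge(D, H). Edges now: 3
Op 4: add_edge(E, G). Edges now: 4
Op 5: add_edge(A, E). Edges now: 5
Op 6: add_edge(C, A). Edges now: 6
Compute levels (Kahn BFS):
  sources (in-degree 0): C, D
  process C: level=0
    C->A: in-degree(A)=0, level(A)=1, enqueue
  process D: level=0
    D->F: in-degree(F)=0, level(F)=1, enqueue
    D->H: in-degree(H)=0, level(H)=1, enqueue
  process A: level=1
    A->E: in-degree(E)=0, level(E)=2, enqueue
  process F: level=1
    F->B: in-degree(B)=0, level(B)=2, enqueue
  process H: level=1
  process E: level=2
    E->G: in-degree(G)=0, level(G)=3, enqueue
  process B: level=2
  process G: level=3
All levels: A:1, B:2, C:0, D:0, E:2, F:1, G:3, H:1
max level = 3

Answer: 3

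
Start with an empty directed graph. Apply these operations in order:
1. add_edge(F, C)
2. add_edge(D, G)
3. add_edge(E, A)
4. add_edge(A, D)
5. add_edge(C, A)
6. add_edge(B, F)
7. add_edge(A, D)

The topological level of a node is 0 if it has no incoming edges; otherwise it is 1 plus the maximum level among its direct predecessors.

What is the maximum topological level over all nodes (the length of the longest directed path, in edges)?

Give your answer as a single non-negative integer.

Op 1: add_edge(F, C). Edges now: 1
Op 2: add_edge(D, G). Edges now: 2
Op 3: add_edge(E, A). Edges now: 3
Op 4: add_edge(A, D). Edges now: 4
Op 5: add_edge(C, A). Edges now: 5
Op 6: add_edge(B, F). Edges now: 6
Op 7: add_edge(A, D) (duplicate, no change). Edges now: 6
Compute levels (Kahn BFS):
  sources (in-degree 0): B, E
  process B: level=0
    B->F: in-degree(F)=0, level(F)=1, enqueue
  process E: level=0
    E->A: in-degree(A)=1, level(A)>=1
  process F: level=1
    F->C: in-degree(C)=0, level(C)=2, enqueue
  process C: level=2
    C->A: in-degree(A)=0, level(A)=3, enqueue
  process A: level=3
    A->D: in-degree(D)=0, level(D)=4, enqueue
  process D: level=4
    D->G: in-degree(G)=0, level(G)=5, enqueue
  process G: level=5
All levels: A:3, B:0, C:2, D:4, E:0, F:1, G:5
max level = 5

Answer: 5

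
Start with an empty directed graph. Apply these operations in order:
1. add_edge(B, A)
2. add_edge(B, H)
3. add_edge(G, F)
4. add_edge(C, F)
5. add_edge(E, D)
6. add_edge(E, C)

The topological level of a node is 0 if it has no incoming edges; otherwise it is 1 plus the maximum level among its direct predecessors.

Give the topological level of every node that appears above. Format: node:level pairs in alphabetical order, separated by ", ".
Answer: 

Answer: A:1, B:0, C:1, D:1, E:0, F:2, G:0, H:1

Derivation:
Op 1: add_edge(B, A). Edges now: 1
Op 2: add_edge(B, H). Edges now: 2
Op 3: add_edge(G, F). Edges now: 3
Op 4: add_edge(C, F). Edges now: 4
Op 5: add_edge(E, D). Edges now: 5
Op 6: add_edge(E, C). Edges now: 6
Compute levels (Kahn BFS):
  sources (in-degree 0): B, E, G
  process B: level=0
    B->A: in-degree(A)=0, level(A)=1, enqueue
    B->H: in-degree(H)=0, level(H)=1, enqueue
  process E: level=0
    E->C: in-degree(C)=0, level(C)=1, enqueue
    E->D: in-degree(D)=0, level(D)=1, enqueue
  process G: level=0
    G->F: in-degree(F)=1, level(F)>=1
  process A: level=1
  process H: level=1
  process C: level=1
    C->F: in-degree(F)=0, level(F)=2, enqueue
  process D: level=1
  process F: level=2
All levels: A:1, B:0, C:1, D:1, E:0, F:2, G:0, H:1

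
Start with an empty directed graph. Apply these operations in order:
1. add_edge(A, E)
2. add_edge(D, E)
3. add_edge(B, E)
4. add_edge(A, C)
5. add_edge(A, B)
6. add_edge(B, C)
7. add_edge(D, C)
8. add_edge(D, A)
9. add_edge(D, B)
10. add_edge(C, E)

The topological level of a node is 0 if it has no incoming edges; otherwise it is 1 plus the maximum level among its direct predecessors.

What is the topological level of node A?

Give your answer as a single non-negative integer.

Answer: 1

Derivation:
Op 1: add_edge(A, E). Edges now: 1
Op 2: add_edge(D, E). Edges now: 2
Op 3: add_edge(B, E). Edges now: 3
Op 4: add_edge(A, C). Edges now: 4
Op 5: add_edge(A, B). Edges now: 5
Op 6: add_edge(B, C). Edges now: 6
Op 7: add_edge(D, C). Edges now: 7
Op 8: add_edge(D, A). Edges now: 8
Op 9: add_edge(D, B). Edges now: 9
Op 10: add_edge(C, E). Edges now: 10
Compute levels (Kahn BFS):
  sources (in-degree 0): D
  process D: level=0
    D->A: in-degree(A)=0, level(A)=1, enqueue
    D->B: in-degree(B)=1, level(B)>=1
    D->C: in-degree(C)=2, level(C)>=1
    D->E: in-degree(E)=3, level(E)>=1
  process A: level=1
    A->B: in-degree(B)=0, level(B)=2, enqueue
    A->C: in-degree(C)=1, level(C)>=2
    A->E: in-degree(E)=2, level(E)>=2
  process B: level=2
    B->C: in-degree(C)=0, level(C)=3, enqueue
    B->E: in-degree(E)=1, level(E)>=3
  process C: level=3
    C->E: in-degree(E)=0, level(E)=4, enqueue
  process E: level=4
All levels: A:1, B:2, C:3, D:0, E:4
level(A) = 1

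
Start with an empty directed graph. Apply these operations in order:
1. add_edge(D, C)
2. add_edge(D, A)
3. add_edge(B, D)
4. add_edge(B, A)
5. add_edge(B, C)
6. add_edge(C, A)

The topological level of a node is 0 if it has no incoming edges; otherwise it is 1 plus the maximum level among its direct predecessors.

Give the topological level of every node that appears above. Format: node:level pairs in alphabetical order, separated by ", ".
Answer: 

Op 1: add_edge(D, C). Edges now: 1
Op 2: add_edge(D, A). Edges now: 2
Op 3: add_edge(B, D). Edges now: 3
Op 4: add_edge(B, A). Edges now: 4
Op 5: add_edge(B, C). Edges now: 5
Op 6: add_edge(C, A). Edges now: 6
Compute levels (Kahn BFS):
  sources (in-degree 0): B
  process B: level=0
    B->A: in-degree(A)=2, level(A)>=1
    B->C: in-degree(C)=1, level(C)>=1
    B->D: in-degree(D)=0, level(D)=1, enqueue
  process D: level=1
    D->A: in-degree(A)=1, level(A)>=2
    D->C: in-degree(C)=0, level(C)=2, enqueue
  process C: level=2
    C->A: in-degree(A)=0, level(A)=3, enqueue
  process A: level=3
All levels: A:3, B:0, C:2, D:1

Answer: A:3, B:0, C:2, D:1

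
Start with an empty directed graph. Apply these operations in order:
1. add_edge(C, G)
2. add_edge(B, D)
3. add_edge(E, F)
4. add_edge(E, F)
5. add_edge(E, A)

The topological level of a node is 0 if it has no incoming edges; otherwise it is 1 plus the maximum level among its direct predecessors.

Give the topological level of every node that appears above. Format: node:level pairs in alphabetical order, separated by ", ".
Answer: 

Answer: A:1, B:0, C:0, D:1, E:0, F:1, G:1

Derivation:
Op 1: add_edge(C, G). Edges now: 1
Op 2: add_edge(B, D). Edges now: 2
Op 3: add_edge(E, F). Edges now: 3
Op 4: add_edge(E, F) (duplicate, no change). Edges now: 3
Op 5: add_edge(E, A). Edges now: 4
Compute levels (Kahn BFS):
  sources (in-degree 0): B, C, E
  process B: level=0
    B->D: in-degree(D)=0, level(D)=1, enqueue
  process C: level=0
    C->G: in-degree(G)=0, level(G)=1, enqueue
  process E: level=0
    E->A: in-degree(A)=0, level(A)=1, enqueue
    E->F: in-degree(F)=0, level(F)=1, enqueue
  process D: level=1
  process G: level=1
  process A: level=1
  process F: level=1
All levels: A:1, B:0, C:0, D:1, E:0, F:1, G:1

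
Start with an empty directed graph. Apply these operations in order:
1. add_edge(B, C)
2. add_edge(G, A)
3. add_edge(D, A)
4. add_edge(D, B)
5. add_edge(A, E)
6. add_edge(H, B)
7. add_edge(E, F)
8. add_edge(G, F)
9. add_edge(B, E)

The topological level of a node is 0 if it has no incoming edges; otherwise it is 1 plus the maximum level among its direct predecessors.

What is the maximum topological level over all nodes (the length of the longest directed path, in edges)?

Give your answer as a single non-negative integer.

Op 1: add_edge(B, C). Edges now: 1
Op 2: add_edge(G, A). Edges now: 2
Op 3: add_edge(D, A). Edges now: 3
Op 4: add_edge(D, B). Edges now: 4
Op 5: add_edge(A, E). Edges now: 5
Op 6: add_edge(H, B). Edges now: 6
Op 7: add_edge(E, F). Edges now: 7
Op 8: add_edge(G, F). Edges now: 8
Op 9: add_edge(B, E). Edges now: 9
Compute levels (Kahn BFS):
  sources (in-degree 0): D, G, H
  process D: level=0
    D->A: in-degree(A)=1, level(A)>=1
    D->B: in-degree(B)=1, level(B)>=1
  process G: level=0
    G->A: in-degree(A)=0, level(A)=1, enqueue
    G->F: in-degree(F)=1, level(F)>=1
  process H: level=0
    H->B: in-degree(B)=0, level(B)=1, enqueue
  process A: level=1
    A->E: in-degree(E)=1, level(E)>=2
  process B: level=1
    B->C: in-degree(C)=0, level(C)=2, enqueue
    B->E: in-degree(E)=0, level(E)=2, enqueue
  process C: level=2
  process E: level=2
    E->F: in-degree(F)=0, level(F)=3, enqueue
  process F: level=3
All levels: A:1, B:1, C:2, D:0, E:2, F:3, G:0, H:0
max level = 3

Answer: 3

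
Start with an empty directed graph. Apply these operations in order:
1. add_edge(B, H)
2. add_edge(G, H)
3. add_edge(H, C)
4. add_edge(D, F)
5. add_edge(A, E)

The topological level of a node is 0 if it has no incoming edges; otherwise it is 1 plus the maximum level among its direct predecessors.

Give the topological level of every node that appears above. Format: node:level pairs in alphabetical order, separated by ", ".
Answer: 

Answer: A:0, B:0, C:2, D:0, E:1, F:1, G:0, H:1

Derivation:
Op 1: add_edge(B, H). Edges now: 1
Op 2: add_edge(G, H). Edges now: 2
Op 3: add_edge(H, C). Edges now: 3
Op 4: add_edge(D, F). Edges now: 4
Op 5: add_edge(A, E). Edges now: 5
Compute levels (Kahn BFS):
  sources (in-degree 0): A, B, D, G
  process A: level=0
    A->E: in-degree(E)=0, level(E)=1, enqueue
  process B: level=0
    B->H: in-degree(H)=1, level(H)>=1
  process D: level=0
    D->F: in-degree(F)=0, level(F)=1, enqueue
  process G: level=0
    G->H: in-degree(H)=0, level(H)=1, enqueue
  process E: level=1
  process F: level=1
  process H: level=1
    H->C: in-degree(C)=0, level(C)=2, enqueue
  process C: level=2
All levels: A:0, B:0, C:2, D:0, E:1, F:1, G:0, H:1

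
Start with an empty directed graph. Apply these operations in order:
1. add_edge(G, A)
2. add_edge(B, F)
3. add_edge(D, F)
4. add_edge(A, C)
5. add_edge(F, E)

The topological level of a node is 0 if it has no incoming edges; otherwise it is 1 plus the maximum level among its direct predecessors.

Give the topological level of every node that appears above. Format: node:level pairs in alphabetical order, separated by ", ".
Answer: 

Op 1: add_edge(G, A). Edges now: 1
Op 2: add_edge(B, F). Edges now: 2
Op 3: add_edge(D, F). Edges now: 3
Op 4: add_edge(A, C). Edges now: 4
Op 5: add_edge(F, E). Edges now: 5
Compute levels (Kahn BFS):
  sources (in-degree 0): B, D, G
  process B: level=0
    B->F: in-degree(F)=1, level(F)>=1
  process D: level=0
    D->F: in-degree(F)=0, level(F)=1, enqueue
  process G: level=0
    G->A: in-degree(A)=0, level(A)=1, enqueue
  process F: level=1
    F->E: in-degree(E)=0, level(E)=2, enqueue
  process A: level=1
    A->C: in-degree(C)=0, level(C)=2, enqueue
  process E: level=2
  process C: level=2
All levels: A:1, B:0, C:2, D:0, E:2, F:1, G:0

Answer: A:1, B:0, C:2, D:0, E:2, F:1, G:0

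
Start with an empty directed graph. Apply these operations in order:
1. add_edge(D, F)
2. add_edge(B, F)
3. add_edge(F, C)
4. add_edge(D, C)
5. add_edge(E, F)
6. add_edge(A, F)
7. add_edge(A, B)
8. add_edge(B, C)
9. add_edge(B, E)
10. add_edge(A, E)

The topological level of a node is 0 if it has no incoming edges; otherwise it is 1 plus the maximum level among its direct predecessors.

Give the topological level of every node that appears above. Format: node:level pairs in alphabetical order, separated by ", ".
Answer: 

Op 1: add_edge(D, F). Edges now: 1
Op 2: add_edge(B, F). Edges now: 2
Op 3: add_edge(F, C). Edges now: 3
Op 4: add_edge(D, C). Edges now: 4
Op 5: add_edge(E, F). Edges now: 5
Op 6: add_edge(A, F). Edges now: 6
Op 7: add_edge(A, B). Edges now: 7
Op 8: add_edge(B, C). Edges now: 8
Op 9: add_edge(B, E). Edges now: 9
Op 10: add_edge(A, E). Edges now: 10
Compute levels (Kahn BFS):
  sources (in-degree 0): A, D
  process A: level=0
    A->B: in-degree(B)=0, level(B)=1, enqueue
    A->E: in-degree(E)=1, level(E)>=1
    A->F: in-degree(F)=3, level(F)>=1
  process D: level=0
    D->C: in-degree(C)=2, level(C)>=1
    D->F: in-degree(F)=2, level(F)>=1
  process B: level=1
    B->C: in-degree(C)=1, level(C)>=2
    B->E: in-degree(E)=0, level(E)=2, enqueue
    B->F: in-degree(F)=1, level(F)>=2
  process E: level=2
    E->F: in-degree(F)=0, level(F)=3, enqueue
  process F: level=3
    F->C: in-degree(C)=0, level(C)=4, enqueue
  process C: level=4
All levels: A:0, B:1, C:4, D:0, E:2, F:3

Answer: A:0, B:1, C:4, D:0, E:2, F:3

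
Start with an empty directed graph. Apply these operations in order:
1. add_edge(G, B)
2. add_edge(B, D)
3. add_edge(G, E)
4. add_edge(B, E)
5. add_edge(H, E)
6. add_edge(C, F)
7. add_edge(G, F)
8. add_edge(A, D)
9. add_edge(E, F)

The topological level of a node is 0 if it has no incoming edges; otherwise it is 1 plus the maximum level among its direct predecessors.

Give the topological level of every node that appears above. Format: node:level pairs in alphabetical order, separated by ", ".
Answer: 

Answer: A:0, B:1, C:0, D:2, E:2, F:3, G:0, H:0

Derivation:
Op 1: add_edge(G, B). Edges now: 1
Op 2: add_edge(B, D). Edges now: 2
Op 3: add_edge(G, E). Edges now: 3
Op 4: add_edge(B, E). Edges now: 4
Op 5: add_edge(H, E). Edges now: 5
Op 6: add_edge(C, F). Edges now: 6
Op 7: add_edge(G, F). Edges now: 7
Op 8: add_edge(A, D). Edges now: 8
Op 9: add_edge(E, F). Edges now: 9
Compute levels (Kahn BFS):
  sources (in-degree 0): A, C, G, H
  process A: level=0
    A->D: in-degree(D)=1, level(D)>=1
  process C: level=0
    C->F: in-degree(F)=2, level(F)>=1
  process G: level=0
    G->B: in-degree(B)=0, level(B)=1, enqueue
    G->E: in-degree(E)=2, level(E)>=1
    G->F: in-degree(F)=1, level(F)>=1
  process H: level=0
    H->E: in-degree(E)=1, level(E)>=1
  process B: level=1
    B->D: in-degree(D)=0, level(D)=2, enqueue
    B->E: in-degree(E)=0, level(E)=2, enqueue
  process D: level=2
  process E: level=2
    E->F: in-degree(F)=0, level(F)=3, enqueue
  process F: level=3
All levels: A:0, B:1, C:0, D:2, E:2, F:3, G:0, H:0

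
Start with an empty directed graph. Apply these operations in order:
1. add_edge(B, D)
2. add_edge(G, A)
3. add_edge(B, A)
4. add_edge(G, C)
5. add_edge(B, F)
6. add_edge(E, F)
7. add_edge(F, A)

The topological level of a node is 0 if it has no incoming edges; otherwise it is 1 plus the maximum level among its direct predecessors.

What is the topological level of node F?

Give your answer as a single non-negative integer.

Op 1: add_edge(B, D). Edges now: 1
Op 2: add_edge(G, A). Edges now: 2
Op 3: add_edge(B, A). Edges now: 3
Op 4: add_edge(G, C). Edges now: 4
Op 5: add_edge(B, F). Edges now: 5
Op 6: add_edge(E, F). Edges now: 6
Op 7: add_edge(F, A). Edges now: 7
Compute levels (Kahn BFS):
  sources (in-degree 0): B, E, G
  process B: level=0
    B->A: in-degree(A)=2, level(A)>=1
    B->D: in-degree(D)=0, level(D)=1, enqueue
    B->F: in-degree(F)=1, level(F)>=1
  process E: level=0
    E->F: in-degree(F)=0, level(F)=1, enqueue
  process G: level=0
    G->A: in-degree(A)=1, level(A)>=1
    G->C: in-degree(C)=0, level(C)=1, enqueue
  process D: level=1
  process F: level=1
    F->A: in-degree(A)=0, level(A)=2, enqueue
  process C: level=1
  process A: level=2
All levels: A:2, B:0, C:1, D:1, E:0, F:1, G:0
level(F) = 1

Answer: 1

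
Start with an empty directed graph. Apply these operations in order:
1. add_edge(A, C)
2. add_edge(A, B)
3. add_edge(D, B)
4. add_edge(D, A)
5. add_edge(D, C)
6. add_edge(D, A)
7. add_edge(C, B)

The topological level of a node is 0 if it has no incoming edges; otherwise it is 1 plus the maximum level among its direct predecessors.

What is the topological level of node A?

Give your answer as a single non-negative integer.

Op 1: add_edge(A, C). Edges now: 1
Op 2: add_edge(A, B). Edges now: 2
Op 3: add_edge(D, B). Edges now: 3
Op 4: add_edge(D, A). Edges now: 4
Op 5: add_edge(D, C). Edges now: 5
Op 6: add_edge(D, A) (duplicate, no change). Edges now: 5
Op 7: add_edge(C, B). Edges now: 6
Compute levels (Kahn BFS):
  sources (in-degree 0): D
  process D: level=0
    D->A: in-degree(A)=0, level(A)=1, enqueue
    D->B: in-degree(B)=2, level(B)>=1
    D->C: in-degree(C)=1, level(C)>=1
  process A: level=1
    A->B: in-degree(B)=1, level(B)>=2
    A->C: in-degree(C)=0, level(C)=2, enqueue
  process C: level=2
    C->B: in-degree(B)=0, level(B)=3, enqueue
  process B: level=3
All levels: A:1, B:3, C:2, D:0
level(A) = 1

Answer: 1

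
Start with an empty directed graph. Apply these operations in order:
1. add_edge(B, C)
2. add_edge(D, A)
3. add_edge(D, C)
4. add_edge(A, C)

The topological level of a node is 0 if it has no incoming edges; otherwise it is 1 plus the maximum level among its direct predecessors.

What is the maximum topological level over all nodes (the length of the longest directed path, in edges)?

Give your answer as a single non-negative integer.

Op 1: add_edge(B, C). Edges now: 1
Op 2: add_edge(D, A). Edges now: 2
Op 3: add_edge(D, C). Edges now: 3
Op 4: add_edge(A, C). Edges now: 4
Compute levels (Kahn BFS):
  sources (in-degree 0): B, D
  process B: level=0
    B->C: in-degree(C)=2, level(C)>=1
  process D: level=0
    D->A: in-degree(A)=0, level(A)=1, enqueue
    D->C: in-degree(C)=1, level(C)>=1
  process A: level=1
    A->C: in-degree(C)=0, level(C)=2, enqueue
  process C: level=2
All levels: A:1, B:0, C:2, D:0
max level = 2

Answer: 2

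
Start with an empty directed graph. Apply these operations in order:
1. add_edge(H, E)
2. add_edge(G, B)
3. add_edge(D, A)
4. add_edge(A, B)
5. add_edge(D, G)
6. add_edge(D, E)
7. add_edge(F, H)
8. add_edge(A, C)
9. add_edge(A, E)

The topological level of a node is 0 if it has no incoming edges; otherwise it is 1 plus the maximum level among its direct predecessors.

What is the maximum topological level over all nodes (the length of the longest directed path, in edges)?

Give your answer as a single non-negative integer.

Op 1: add_edge(H, E). Edges now: 1
Op 2: add_edge(G, B). Edges now: 2
Op 3: add_edge(D, A). Edges now: 3
Op 4: add_edge(A, B). Edges now: 4
Op 5: add_edge(D, G). Edges now: 5
Op 6: add_edge(D, E). Edges now: 6
Op 7: add_edge(F, H). Edges now: 7
Op 8: add_edge(A, C). Edges now: 8
Op 9: add_edge(A, E). Edges now: 9
Compute levels (Kahn BFS):
  sources (in-degree 0): D, F
  process D: level=0
    D->A: in-degree(A)=0, level(A)=1, enqueue
    D->E: in-degree(E)=2, level(E)>=1
    D->G: in-degree(G)=0, level(G)=1, enqueue
  process F: level=0
    F->H: in-degree(H)=0, level(H)=1, enqueue
  process A: level=1
    A->B: in-degree(B)=1, level(B)>=2
    A->C: in-degree(C)=0, level(C)=2, enqueue
    A->E: in-degree(E)=1, level(E)>=2
  process G: level=1
    G->B: in-degree(B)=0, level(B)=2, enqueue
  process H: level=1
    H->E: in-degree(E)=0, level(E)=2, enqueue
  process C: level=2
  process B: level=2
  process E: level=2
All levels: A:1, B:2, C:2, D:0, E:2, F:0, G:1, H:1
max level = 2

Answer: 2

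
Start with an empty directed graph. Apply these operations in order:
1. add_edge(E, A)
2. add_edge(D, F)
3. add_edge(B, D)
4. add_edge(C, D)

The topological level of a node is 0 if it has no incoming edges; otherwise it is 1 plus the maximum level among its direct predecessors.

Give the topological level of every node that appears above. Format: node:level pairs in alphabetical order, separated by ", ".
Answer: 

Op 1: add_edge(E, A). Edges now: 1
Op 2: add_edge(D, F). Edges now: 2
Op 3: add_edge(B, D). Edges now: 3
Op 4: add_edge(C, D). Edges now: 4
Compute levels (Kahn BFS):
  sources (in-degree 0): B, C, E
  process B: level=0
    B->D: in-degree(D)=1, level(D)>=1
  process C: level=0
    C->D: in-degree(D)=0, level(D)=1, enqueue
  process E: level=0
    E->A: in-degree(A)=0, level(A)=1, enqueue
  process D: level=1
    D->F: in-degree(F)=0, level(F)=2, enqueue
  process A: level=1
  process F: level=2
All levels: A:1, B:0, C:0, D:1, E:0, F:2

Answer: A:1, B:0, C:0, D:1, E:0, F:2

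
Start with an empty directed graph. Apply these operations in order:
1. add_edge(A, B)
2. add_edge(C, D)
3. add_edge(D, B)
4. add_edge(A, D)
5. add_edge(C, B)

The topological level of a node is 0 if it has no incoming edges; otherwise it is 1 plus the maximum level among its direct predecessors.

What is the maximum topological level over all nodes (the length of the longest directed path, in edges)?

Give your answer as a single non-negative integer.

Answer: 2

Derivation:
Op 1: add_edge(A, B). Edges now: 1
Op 2: add_edge(C, D). Edges now: 2
Op 3: add_edge(D, B). Edges now: 3
Op 4: add_edge(A, D). Edges now: 4
Op 5: add_edge(C, B). Edges now: 5
Compute levels (Kahn BFS):
  sources (in-degree 0): A, C
  process A: level=0
    A->B: in-degree(B)=2, level(B)>=1
    A->D: in-degree(D)=1, level(D)>=1
  process C: level=0
    C->B: in-degree(B)=1, level(B)>=1
    C->D: in-degree(D)=0, level(D)=1, enqueue
  process D: level=1
    D->B: in-degree(B)=0, level(B)=2, enqueue
  process B: level=2
All levels: A:0, B:2, C:0, D:1
max level = 2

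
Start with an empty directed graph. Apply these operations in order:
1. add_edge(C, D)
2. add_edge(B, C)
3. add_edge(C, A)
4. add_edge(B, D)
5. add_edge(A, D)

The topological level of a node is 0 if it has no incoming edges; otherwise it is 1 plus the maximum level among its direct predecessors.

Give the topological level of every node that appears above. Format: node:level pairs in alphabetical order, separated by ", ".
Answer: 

Op 1: add_edge(C, D). Edges now: 1
Op 2: add_edge(B, C). Edges now: 2
Op 3: add_edge(C, A). Edges now: 3
Op 4: add_edge(B, D). Edges now: 4
Op 5: add_edge(A, D). Edges now: 5
Compute levels (Kahn BFS):
  sources (in-degree 0): B
  process B: level=0
    B->C: in-degree(C)=0, level(C)=1, enqueue
    B->D: in-degree(D)=2, level(D)>=1
  process C: level=1
    C->A: in-degree(A)=0, level(A)=2, enqueue
    C->D: in-degree(D)=1, level(D)>=2
  process A: level=2
    A->D: in-degree(D)=0, level(D)=3, enqueue
  process D: level=3
All levels: A:2, B:0, C:1, D:3

Answer: A:2, B:0, C:1, D:3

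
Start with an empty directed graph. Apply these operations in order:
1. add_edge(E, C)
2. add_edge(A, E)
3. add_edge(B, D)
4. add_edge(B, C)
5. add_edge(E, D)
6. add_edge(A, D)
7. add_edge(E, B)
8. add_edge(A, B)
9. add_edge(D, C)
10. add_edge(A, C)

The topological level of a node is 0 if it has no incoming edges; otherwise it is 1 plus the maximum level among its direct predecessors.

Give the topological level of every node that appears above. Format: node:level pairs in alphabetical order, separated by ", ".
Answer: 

Op 1: add_edge(E, C). Edges now: 1
Op 2: add_edge(A, E). Edges now: 2
Op 3: add_edge(B, D). Edges now: 3
Op 4: add_edge(B, C). Edges now: 4
Op 5: add_edge(E, D). Edges now: 5
Op 6: add_edge(A, D). Edges now: 6
Op 7: add_edge(E, B). Edges now: 7
Op 8: add_edge(A, B). Edges now: 8
Op 9: add_edge(D, C). Edges now: 9
Op 10: add_edge(A, C). Edges now: 10
Compute levels (Kahn BFS):
  sources (in-degree 0): A
  process A: level=0
    A->B: in-degree(B)=1, level(B)>=1
    A->C: in-degree(C)=3, level(C)>=1
    A->D: in-degree(D)=2, level(D)>=1
    A->E: in-degree(E)=0, level(E)=1, enqueue
  process E: level=1
    E->B: in-degree(B)=0, level(B)=2, enqueue
    E->C: in-degree(C)=2, level(C)>=2
    E->D: in-degree(D)=1, level(D)>=2
  process B: level=2
    B->C: in-degree(C)=1, level(C)>=3
    B->D: in-degree(D)=0, level(D)=3, enqueue
  process D: level=3
    D->C: in-degree(C)=0, level(C)=4, enqueue
  process C: level=4
All levels: A:0, B:2, C:4, D:3, E:1

Answer: A:0, B:2, C:4, D:3, E:1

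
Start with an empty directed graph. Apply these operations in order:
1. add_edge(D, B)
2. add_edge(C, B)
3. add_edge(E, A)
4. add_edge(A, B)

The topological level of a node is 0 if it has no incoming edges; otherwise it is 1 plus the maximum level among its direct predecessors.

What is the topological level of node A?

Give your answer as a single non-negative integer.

Answer: 1

Derivation:
Op 1: add_edge(D, B). Edges now: 1
Op 2: add_edge(C, B). Edges now: 2
Op 3: add_edge(E, A). Edges now: 3
Op 4: add_edge(A, B). Edges now: 4
Compute levels (Kahn BFS):
  sources (in-degree 0): C, D, E
  process C: level=0
    C->B: in-degree(B)=2, level(B)>=1
  process D: level=0
    D->B: in-degree(B)=1, level(B)>=1
  process E: level=0
    E->A: in-degree(A)=0, level(A)=1, enqueue
  process A: level=1
    A->B: in-degree(B)=0, level(B)=2, enqueue
  process B: level=2
All levels: A:1, B:2, C:0, D:0, E:0
level(A) = 1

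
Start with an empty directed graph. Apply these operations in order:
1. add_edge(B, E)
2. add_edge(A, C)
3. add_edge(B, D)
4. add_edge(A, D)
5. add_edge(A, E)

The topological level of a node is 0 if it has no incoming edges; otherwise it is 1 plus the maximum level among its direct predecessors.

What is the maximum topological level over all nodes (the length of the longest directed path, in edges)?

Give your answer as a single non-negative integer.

Answer: 1

Derivation:
Op 1: add_edge(B, E). Edges now: 1
Op 2: add_edge(A, C). Edges now: 2
Op 3: add_edge(B, D). Edges now: 3
Op 4: add_edge(A, D). Edges now: 4
Op 5: add_edge(A, E). Edges now: 5
Compute levels (Kahn BFS):
  sources (in-degree 0): A, B
  process A: level=0
    A->C: in-degree(C)=0, level(C)=1, enqueue
    A->D: in-degree(D)=1, level(D)>=1
    A->E: in-degree(E)=1, level(E)>=1
  process B: level=0
    B->D: in-degree(D)=0, level(D)=1, enqueue
    B->E: in-degree(E)=0, level(E)=1, enqueue
  process C: level=1
  process D: level=1
  process E: level=1
All levels: A:0, B:0, C:1, D:1, E:1
max level = 1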